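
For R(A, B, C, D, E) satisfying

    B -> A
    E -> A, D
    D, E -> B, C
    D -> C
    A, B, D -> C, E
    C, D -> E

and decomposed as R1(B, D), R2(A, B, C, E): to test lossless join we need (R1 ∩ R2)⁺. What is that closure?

A, B

R1 ∩ R2 = {B}.
B → A applies, adding A
Closure: {A, B}.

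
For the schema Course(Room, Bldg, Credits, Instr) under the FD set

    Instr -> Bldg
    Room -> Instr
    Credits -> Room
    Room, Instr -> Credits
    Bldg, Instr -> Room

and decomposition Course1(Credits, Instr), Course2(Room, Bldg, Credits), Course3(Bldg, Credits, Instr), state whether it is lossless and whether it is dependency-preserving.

lossless and dependency-preserving

Lossless test (chase): Rows 1 and 3 agree on Instr; apply Instr→Bldg and equate their Bldg entries. Rows 1 and 2 agree on Credits; apply Credits→Room and equate their Room entries. Rows 1 and 3 agree on Credits; apply Credits→Room and equate their Room entries. Rows 1 and 2 agree on Room; apply Room→Instr and equate their Instr entries. Row 1 is now all distinguished symbols — the join is lossless.
Dependency preservation: Room → Instr; Room, Instr → Credits; Bldg, Instr → Room are not contained in any single fragment, but the restricted closure of each left-hand side across the fragments still reaches the right-hand side; the remaining FDs each lie inside some fragment. All dependencies are preserved.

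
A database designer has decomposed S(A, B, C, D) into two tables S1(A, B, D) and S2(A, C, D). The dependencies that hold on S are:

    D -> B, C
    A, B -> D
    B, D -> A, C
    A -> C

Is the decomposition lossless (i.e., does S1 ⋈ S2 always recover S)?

Common attributes: S1 ∩ S2 = {A, D}.
Closure of {A, D}: D → B, C applies, adding B, C. So (A, D)⁺ = {A, B, C, D}.
This closure contains every attribute of S1, so S1 ∩ S2 → S1. The join is lossless.

Yes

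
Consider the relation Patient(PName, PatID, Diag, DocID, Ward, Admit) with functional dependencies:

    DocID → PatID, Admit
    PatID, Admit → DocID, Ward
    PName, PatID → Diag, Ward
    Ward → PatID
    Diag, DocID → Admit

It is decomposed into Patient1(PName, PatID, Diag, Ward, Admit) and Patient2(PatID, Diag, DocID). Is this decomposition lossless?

No

Common attributes: Patient1 ∩ Patient2 = {PatID, Diag}.
No dependency enlarges {PatID, Diag}, so (PatID, Diag)⁺ = {PatID, Diag}.
The closure contains neither all of Patient1 = {PName, PatID, Diag, Ward, Admit} nor all of Patient2 = {PatID, Diag, DocID}, so the common attributes are not a superkey of either fragment. The join is lossy.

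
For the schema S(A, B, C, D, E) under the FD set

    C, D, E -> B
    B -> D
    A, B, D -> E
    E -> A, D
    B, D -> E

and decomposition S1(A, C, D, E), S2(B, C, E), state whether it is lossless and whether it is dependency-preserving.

Lossless test: (C, E)⁺ = {A, B, C, D, E}, which contains all of one fragment — lossless.
Dependency preservation: C, D, E → B; B → D; A, B, D → E; B, D → E are not contained in any single fragment, but the restricted closure of each left-hand side across the fragments still reaches the right-hand side; the remaining FDs each lie inside some fragment. All dependencies are preserved.

lossless and dependency-preserving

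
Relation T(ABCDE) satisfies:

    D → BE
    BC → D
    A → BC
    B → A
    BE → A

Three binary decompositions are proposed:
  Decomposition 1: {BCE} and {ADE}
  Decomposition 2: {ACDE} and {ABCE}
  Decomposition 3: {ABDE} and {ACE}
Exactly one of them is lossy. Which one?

Decomposition 1: common = {E}, closure = {E} → lossy.
Decomposition 2: common = {ACE}, closure = {ABCDE} → lossless.
Decomposition 3: common = {AE}, closure = {ABCDE} → lossless.

Decomposition 1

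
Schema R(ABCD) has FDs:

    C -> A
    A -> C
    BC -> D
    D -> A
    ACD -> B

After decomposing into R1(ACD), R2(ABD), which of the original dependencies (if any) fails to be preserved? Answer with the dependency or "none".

none

C → A lies within R1.
A → C lies within R1.
BC → D: restricted closure across fragments reaches D.
D → A lies within R1.
ACD → B: restricted closure across fragments reaches B.
Every dependency is enforceable on the fragments, so the decomposition is dependency-preserving.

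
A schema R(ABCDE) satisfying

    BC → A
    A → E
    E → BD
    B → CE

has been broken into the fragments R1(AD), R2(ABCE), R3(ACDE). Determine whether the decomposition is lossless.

Yes

Chase test. Columns are ABCDE; row i has aⱼ where attribute j ∈ Ri, else bᵢⱼ.
Initial tableau (one row per fragment):
  row 1: a1 b12 b13 a4 b15
  row 2: a1 a2 a3 b24 a5
  row 3: a1 b32 a3 a4 a5
Rows 1 and 2 agree on A; apply A→E and equate their E entries.
Rows 1 and 2 agree on E; apply E→BD and equate their BD entries.
Rows 1 and 3 agree on E; apply E→BD and equate their BD entries.
Rows 1 and 2 agree on B; apply B→CE and equate their CE entries.
Row 1 is now all distinguished symbols — the join is lossless.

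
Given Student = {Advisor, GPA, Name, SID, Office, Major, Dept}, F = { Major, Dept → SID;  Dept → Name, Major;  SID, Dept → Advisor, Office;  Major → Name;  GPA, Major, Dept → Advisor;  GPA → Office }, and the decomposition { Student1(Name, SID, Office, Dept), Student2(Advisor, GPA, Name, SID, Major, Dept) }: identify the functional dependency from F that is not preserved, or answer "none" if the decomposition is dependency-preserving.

Check GPA → Office: no single fragment contains all of {GPA, Office}, and the restricted closure of {GPA} across the fragments never reaches {Office}.
Major, Dept → SID is preserved.
Dept → Name, Major is preserved.
SID, Dept → Advisor, Office is preserved.
Major → Name is preserved.
GPA, Major, Dept → Advisor is preserved.

GPA → Office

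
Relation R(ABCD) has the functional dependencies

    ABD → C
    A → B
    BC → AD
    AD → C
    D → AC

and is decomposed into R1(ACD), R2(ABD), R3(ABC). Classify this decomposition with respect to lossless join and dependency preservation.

Lossless test (chase): Rows 1 and 2 agree on A; apply A→B and equate their B entries. Rows 1 and 3 agree on BC; apply BC→AD and equate their AD entries. Rows 1 and 2 agree on AD; apply AD→C and equate their C entries. Row 1 is now all distinguished symbols — the join is lossless.
Dependency preservation: ABD → C; BC → AD are not contained in any single fragment, but the restricted closure of each left-hand side across the fragments still reaches the right-hand side; the remaining FDs each lie inside some fragment. All dependencies are preserved.

lossless and dependency-preserving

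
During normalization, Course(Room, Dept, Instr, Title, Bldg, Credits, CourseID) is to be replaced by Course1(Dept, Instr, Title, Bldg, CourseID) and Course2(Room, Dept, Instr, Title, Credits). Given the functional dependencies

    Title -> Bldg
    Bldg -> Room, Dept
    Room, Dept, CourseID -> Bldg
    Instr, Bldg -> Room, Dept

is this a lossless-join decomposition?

No

Common attributes: Course1 ∩ Course2 = {Dept, Instr, Title}.
Closure of {Dept, Instr, Title}: Title → Bldg applies, adding Bldg; Bldg → Room, Dept applies, adding Room. So (Dept, Instr, Title)⁺ = {Room, Dept, Instr, Title, Bldg}.
The closure contains neither all of Course1 = {Dept, Instr, Title, Bldg, CourseID} nor all of Course2 = {Room, Dept, Instr, Title, Credits}, so the common attributes are not a superkey of either fragment. The join is lossy.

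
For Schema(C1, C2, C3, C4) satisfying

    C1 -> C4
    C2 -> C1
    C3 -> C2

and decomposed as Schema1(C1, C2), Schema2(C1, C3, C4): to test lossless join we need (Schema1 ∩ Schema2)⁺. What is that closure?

C1, C4

Schema1 ∩ Schema2 = {C1}.
C1 → C4 applies, adding C4
Closure: {C1, C4}.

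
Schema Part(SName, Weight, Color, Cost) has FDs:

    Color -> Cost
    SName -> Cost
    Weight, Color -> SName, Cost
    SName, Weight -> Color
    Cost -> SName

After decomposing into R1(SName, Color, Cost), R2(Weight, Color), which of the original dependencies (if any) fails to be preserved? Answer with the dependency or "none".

Check SName, Weight → Color: no single fragment contains all of {SName, Weight, Color}, and the restricted closure of {SName, Weight} across the fragments never reaches {Color}.
Color → Cost is preserved.
SName → Cost is preserved.
Weight, Color → SName, Cost is preserved.
Cost → SName is preserved.

SName, Weight -> Color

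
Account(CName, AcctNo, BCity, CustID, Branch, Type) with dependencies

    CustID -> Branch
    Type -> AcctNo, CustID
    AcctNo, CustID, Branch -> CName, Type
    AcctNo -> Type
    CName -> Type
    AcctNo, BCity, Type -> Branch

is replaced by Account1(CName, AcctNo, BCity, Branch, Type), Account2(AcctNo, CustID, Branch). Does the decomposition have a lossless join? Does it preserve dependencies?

lossless and dependency-preserving

Lossless test: (AcctNo, Branch)⁺ = {CName, AcctNo, CustID, Branch, Type}, which contains all of one fragment — lossless.
Dependency preservation: Type → AcctNo, CustID; AcctNo, CustID, Branch → CName, Type are not contained in any single fragment, but the restricted closure of each left-hand side across the fragments still reaches the right-hand side; the remaining FDs each lie inside some fragment. All dependencies are preserved.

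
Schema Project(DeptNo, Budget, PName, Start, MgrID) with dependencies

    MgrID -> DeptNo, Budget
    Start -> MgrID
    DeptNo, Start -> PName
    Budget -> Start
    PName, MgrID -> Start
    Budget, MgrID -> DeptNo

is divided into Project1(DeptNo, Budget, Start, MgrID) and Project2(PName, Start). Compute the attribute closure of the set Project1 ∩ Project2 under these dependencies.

Project1 ∩ Project2 = {Start}.
Start → MgrID applies, adding MgrID
MgrID → DeptNo, Budget applies, adding DeptNo, Budget
DeptNo, Start → PName applies, adding PName
Closure: {DeptNo, Budget, PName, Start, MgrID}.

DeptNo, Budget, PName, Start, MgrID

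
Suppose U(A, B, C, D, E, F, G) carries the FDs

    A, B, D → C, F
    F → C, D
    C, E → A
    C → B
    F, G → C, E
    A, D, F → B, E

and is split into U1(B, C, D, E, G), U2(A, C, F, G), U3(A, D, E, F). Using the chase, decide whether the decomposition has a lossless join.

Chase test. Columns are A, B, C, D, E, F, G; row i has aⱼ where attribute j ∈ Ui, else bᵢⱼ.
Initial tableau (one row per fragment):
  row 1: b11 a2 a3 a4 a5 b16 a7
  row 2: a1 b22 a3 b24 b25 a6 a7
  row 3: a1 b32 b33 a4 a5 a6 b37
Rows 2 and 3 agree on F; apply F→C, D and equate their C, D entries.
Rows 1 and 3 agree on C, E; apply C, E→A and equate their A entries.
Rows 1 and 2 agree on C; apply C→B and equate their B entries.
Rows 1 and 3 agree on C; apply C→B and equate their B entries.
Rows 2 and 3 agree on A, D, F; apply A, D, F→B, E and equate their B, E entries.
Rows 1 and 2 agree on A, B, D; apply A, B, D→C, F and equate their C, F entries.
Row 1 is now all distinguished symbols — the join is lossless.

Yes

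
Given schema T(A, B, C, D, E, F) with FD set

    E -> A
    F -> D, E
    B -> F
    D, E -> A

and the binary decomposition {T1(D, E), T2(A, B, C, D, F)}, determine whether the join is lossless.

Common attributes: T1 ∩ T2 = {D}.
No dependency enlarges {D}, so (D)⁺ = {D}.
The closure contains neither all of T1 = {D, E} nor all of T2 = {A, B, C, D, F}, so the common attributes are not a superkey of either fragment. The join is lossy.

No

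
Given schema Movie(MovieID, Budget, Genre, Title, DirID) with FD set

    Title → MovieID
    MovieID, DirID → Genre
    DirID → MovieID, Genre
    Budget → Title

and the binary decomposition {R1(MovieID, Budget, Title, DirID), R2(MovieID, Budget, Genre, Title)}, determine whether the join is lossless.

Common attributes: R1 ∩ R2 = {MovieID, Budget, Title}.
No dependency enlarges {MovieID, Budget, Title}, so (MovieID, Budget, Title)⁺ = {MovieID, Budget, Title}.
The closure contains neither all of R1 = {MovieID, Budget, Title, DirID} nor all of R2 = {MovieID, Budget, Genre, Title}, so the common attributes are not a superkey of either fragment. The join is lossy.

No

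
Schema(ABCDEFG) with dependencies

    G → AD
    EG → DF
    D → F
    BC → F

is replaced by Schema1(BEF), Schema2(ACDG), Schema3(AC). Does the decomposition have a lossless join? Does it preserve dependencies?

lossy and not dependency-preserving

Lossless test (chase): applying each FD to every pair of rows produces no changes in the tableau, so no row becomes fully distinguished — the join is lossy.
Dependency preservation: the restricted closure of {EG} across the fragments never reaches {DF}, so EG → DF cannot be enforced without a join — not preserved.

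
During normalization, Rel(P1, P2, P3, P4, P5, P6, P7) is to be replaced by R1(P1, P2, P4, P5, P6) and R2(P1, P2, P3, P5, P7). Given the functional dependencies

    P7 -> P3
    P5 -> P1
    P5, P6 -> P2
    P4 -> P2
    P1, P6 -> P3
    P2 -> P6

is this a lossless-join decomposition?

Common attributes: R1 ∩ R2 = {P1, P2, P5}.
Closure of {P1, P2, P5}: P2 → P6 applies, adding P6; P1, P6 → P3 applies, adding P3. So (P1, P2, P5)⁺ = {P1, P2, P3, P5, P6}.
The closure contains neither all of R1 = {P1, P2, P4, P5, P6} nor all of R2 = {P1, P2, P3, P5, P7}, so the common attributes are not a superkey of either fragment. The join is lossy.

No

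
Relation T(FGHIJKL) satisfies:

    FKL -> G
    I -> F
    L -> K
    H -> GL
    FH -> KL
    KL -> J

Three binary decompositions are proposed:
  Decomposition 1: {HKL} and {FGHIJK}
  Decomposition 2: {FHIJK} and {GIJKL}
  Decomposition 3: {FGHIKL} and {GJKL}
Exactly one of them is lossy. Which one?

Decomposition 2

Decomposition 1: common = {HK}, closure = {GHJKL} → lossless.
Decomposition 2: common = {IJK}, closure = {FIJK} → lossy.
Decomposition 3: common = {GKL}, closure = {GJKL} → lossless.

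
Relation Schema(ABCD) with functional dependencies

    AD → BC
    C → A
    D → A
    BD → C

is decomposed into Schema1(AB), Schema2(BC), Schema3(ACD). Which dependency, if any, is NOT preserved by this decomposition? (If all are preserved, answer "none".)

Check AD → BC: no single fragment contains all of {ABCD}, and the restricted closure of {AD} across the fragments never reaches {BC}.
C → A is preserved.
D → A is preserved.
BD → C is preserved.

AD → BC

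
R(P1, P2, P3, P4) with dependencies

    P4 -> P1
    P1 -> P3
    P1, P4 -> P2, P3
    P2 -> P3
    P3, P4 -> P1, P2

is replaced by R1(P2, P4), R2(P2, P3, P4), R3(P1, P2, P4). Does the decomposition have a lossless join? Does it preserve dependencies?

lossless but not dependency-preserving

Lossless test (chase): Rows 1 and 2 agree on P4; apply P4→P1 and equate their P1 entries. Rows 1 and 3 agree on P4; apply P4→P1 and equate their P1 entries. Rows 1 and 2 agree on P1; apply P1→P3 and equate their P3 entries. Rows 1 and 3 agree on P1; apply P1→P3 and equate their P3 entries. Row 1 is now all distinguished symbols — the join is lossless.
Dependency preservation: the restricted closure of {P1} across the fragments never reaches {P3}, so P1 → P3 cannot be enforced without a join — not preserved.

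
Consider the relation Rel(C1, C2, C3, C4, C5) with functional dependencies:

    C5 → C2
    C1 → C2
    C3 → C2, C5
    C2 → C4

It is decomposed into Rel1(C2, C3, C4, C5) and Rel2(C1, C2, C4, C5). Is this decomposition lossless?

Common attributes: Rel1 ∩ Rel2 = {C2, C4, C5}.
No dependency enlarges {C2, C4, C5}, so (C2, C4, C5)⁺ = {C2, C4, C5}.
The closure contains neither all of Rel1 = {C2, C3, C4, C5} nor all of Rel2 = {C1, C2, C4, C5}, so the common attributes are not a superkey of either fragment. The join is lossy.

No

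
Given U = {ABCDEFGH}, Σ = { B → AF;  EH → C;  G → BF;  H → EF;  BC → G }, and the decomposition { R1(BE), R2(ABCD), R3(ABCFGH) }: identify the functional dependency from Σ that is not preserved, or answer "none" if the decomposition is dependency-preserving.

Check H → EF: no single fragment contains all of {EFH}, and the restricted closure of {H} across the fragments never reaches {EF}.
B → AF is preserved.
EH → C is preserved.
G → BF is preserved.
BC → G is preserved.

H → EF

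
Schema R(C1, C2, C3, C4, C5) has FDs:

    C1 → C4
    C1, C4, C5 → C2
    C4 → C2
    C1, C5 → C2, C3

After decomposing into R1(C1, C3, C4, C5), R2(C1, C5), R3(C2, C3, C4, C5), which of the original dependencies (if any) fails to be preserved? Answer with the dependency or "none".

C1 → C4 lies within R1.
C1, C4, C5 → C2: restricted closure across fragments reaches C2.
C4 → C2 lies within R3.
C1, C5 → C2, C3: restricted closure across fragments reaches C2, C3.
Every dependency is enforceable on the fragments, so the decomposition is dependency-preserving.

none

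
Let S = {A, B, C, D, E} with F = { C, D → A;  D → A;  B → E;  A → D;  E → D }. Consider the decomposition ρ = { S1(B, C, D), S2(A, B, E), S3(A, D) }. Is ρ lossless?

Yes

Chase test. Columns are A, B, C, D, E; row i has aⱼ where attribute j ∈ Si, else bᵢⱼ.
Initial tableau (one row per fragment):
  row 1: b11 a2 a3 a4 b15
  row 2: a1 a2 b23 b24 a5
  row 3: a1 b32 b33 a4 b35
Rows 1 and 3 agree on D; apply D→A and equate their A entries.
Rows 1 and 2 agree on B; apply B→E and equate their E entries.
Rows 1 and 2 agree on A; apply A→D and equate their D entries.
Row 1 is now all distinguished symbols — the join is lossless.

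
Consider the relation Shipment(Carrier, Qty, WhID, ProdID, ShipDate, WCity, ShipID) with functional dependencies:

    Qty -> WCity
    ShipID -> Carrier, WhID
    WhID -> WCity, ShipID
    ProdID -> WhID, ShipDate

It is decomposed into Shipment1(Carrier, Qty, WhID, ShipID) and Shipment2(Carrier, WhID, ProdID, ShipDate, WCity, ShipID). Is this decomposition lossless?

No

Common attributes: Shipment1 ∩ Shipment2 = {Carrier, WhID, ShipID}.
Closure of {Carrier, WhID, ShipID}: WhID → WCity, ShipID applies, adding WCity. So (Carrier, WhID, ShipID)⁺ = {Carrier, WhID, WCity, ShipID}.
The closure contains neither all of Shipment1 = {Carrier, Qty, WhID, ShipID} nor all of Shipment2 = {Carrier, WhID, ProdID, ShipDate, WCity, ShipID}, so the common attributes are not a superkey of either fragment. The join is lossy.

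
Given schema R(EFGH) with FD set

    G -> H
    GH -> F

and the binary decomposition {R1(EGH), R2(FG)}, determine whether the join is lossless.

Yes

Common attributes: R1 ∩ R2 = {G}.
Closure of {G}: G → H applies, adding H; GH → F applies, adding F. So (G)⁺ = {FGH}.
This closure contains every attribute of R2, so R1 ∩ R2 → R2. The join is lossless.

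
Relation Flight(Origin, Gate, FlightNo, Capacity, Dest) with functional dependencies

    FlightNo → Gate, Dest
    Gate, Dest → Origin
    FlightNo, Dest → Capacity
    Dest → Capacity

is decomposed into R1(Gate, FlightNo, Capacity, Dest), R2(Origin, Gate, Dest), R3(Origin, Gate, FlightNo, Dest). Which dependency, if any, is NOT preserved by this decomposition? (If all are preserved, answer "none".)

FlightNo → Gate, Dest lies within R1.
Gate, Dest → Origin lies within R2.
FlightNo, Dest → Capacity lies within R1.
Dest → Capacity lies within R1.
Every dependency is enforceable on the fragments, so the decomposition is dependency-preserving.

none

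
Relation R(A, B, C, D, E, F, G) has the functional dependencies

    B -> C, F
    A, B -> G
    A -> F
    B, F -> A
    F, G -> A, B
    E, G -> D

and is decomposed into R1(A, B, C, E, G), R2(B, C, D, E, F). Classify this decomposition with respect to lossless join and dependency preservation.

Lossless test: (B, C, E)⁺ = {A, B, C, D, E, F, G}, which contains all of one fragment — lossless.
Dependency preservation: the restricted closure of {A} across the fragments never reaches {F}, so A → F cannot be enforced without a join — not preserved.

lossless but not dependency-preserving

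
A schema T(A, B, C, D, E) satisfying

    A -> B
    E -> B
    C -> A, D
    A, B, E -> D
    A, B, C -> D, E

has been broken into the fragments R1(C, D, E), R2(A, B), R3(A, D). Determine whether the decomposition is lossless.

Chase test. Columns are A, B, C, D, E; row i has aⱼ where attribute j ∈ Ri, else bᵢⱼ.
Initial tableau (one row per fragment):
  row 1: b11 b12 a3 a4 a5
  row 2: a1 a2 b23 b24 b25
  row 3: a1 b32 b33 a4 b35
Rows 2 and 3 agree on A; apply A→B and equate their B entries.
No row becomes fully distinguished — the join is lossy.

No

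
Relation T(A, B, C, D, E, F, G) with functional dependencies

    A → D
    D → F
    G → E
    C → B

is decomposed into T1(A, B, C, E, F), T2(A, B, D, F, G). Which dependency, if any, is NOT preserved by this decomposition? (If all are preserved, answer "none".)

G → E

Check G → E: no single fragment contains all of {E, G}, and the restricted closure of {G} across the fragments never reaches {E}.
A → D is preserved.
D → F is preserved.
C → B is preserved.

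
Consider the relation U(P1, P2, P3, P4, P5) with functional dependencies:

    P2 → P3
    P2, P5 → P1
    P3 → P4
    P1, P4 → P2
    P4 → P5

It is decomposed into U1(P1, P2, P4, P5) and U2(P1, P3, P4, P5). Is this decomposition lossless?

Common attributes: U1 ∩ U2 = {P1, P4, P5}.
Closure of {P1, P4, P5}: P1, P4 → P2 applies, adding P2; P2 → P3 applies, adding P3. So (P1, P4, P5)⁺ = {P1, P2, P3, P4, P5}.
This closure contains every attribute of U1, so U1 ∩ U2 → U1. The join is lossless.

Yes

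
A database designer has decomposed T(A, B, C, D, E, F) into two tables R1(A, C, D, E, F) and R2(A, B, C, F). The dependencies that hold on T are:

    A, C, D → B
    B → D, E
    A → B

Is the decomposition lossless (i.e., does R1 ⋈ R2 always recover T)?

Yes

Common attributes: R1 ∩ R2 = {A, C, F}.
Closure of {A, C, F}: A → B applies, adding B; B → D, E applies, adding D, E. So (A, C, F)⁺ = {A, B, C, D, E, F}.
This closure contains every attribute of R1, so R1 ∩ R2 → R1. The join is lossless.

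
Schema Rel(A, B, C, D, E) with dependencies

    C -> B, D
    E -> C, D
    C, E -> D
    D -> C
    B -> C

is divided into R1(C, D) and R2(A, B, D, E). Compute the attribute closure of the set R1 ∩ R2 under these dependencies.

B, C, D

R1 ∩ R2 = {D}.
D → C applies, adding C
C → B, D applies, adding B
Closure: {B, C, D}.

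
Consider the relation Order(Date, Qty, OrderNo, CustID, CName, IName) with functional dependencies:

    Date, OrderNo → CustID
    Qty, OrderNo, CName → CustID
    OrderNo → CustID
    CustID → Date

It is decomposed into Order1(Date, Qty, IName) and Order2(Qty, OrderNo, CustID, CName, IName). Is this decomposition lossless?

No

Common attributes: Order1 ∩ Order2 = {Qty, IName}.
No dependency enlarges {Qty, IName}, so (Qty, IName)⁺ = {Qty, IName}.
The closure contains neither all of Order1 = {Date, Qty, IName} nor all of Order2 = {Qty, OrderNo, CustID, CName, IName}, so the common attributes are not a superkey of either fragment. The join is lossy.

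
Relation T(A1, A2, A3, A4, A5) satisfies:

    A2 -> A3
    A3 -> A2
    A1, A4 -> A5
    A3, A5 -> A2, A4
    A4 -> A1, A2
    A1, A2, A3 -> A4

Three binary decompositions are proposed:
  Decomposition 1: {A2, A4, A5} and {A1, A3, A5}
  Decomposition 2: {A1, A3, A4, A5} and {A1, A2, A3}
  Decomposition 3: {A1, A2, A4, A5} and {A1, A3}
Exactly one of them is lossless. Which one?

Decomposition 1: common = {A5}, closure = {A5} → lossy.
Decomposition 2: common = {A1, A3}, closure = {A1, A2, A3, A4, A5} → lossless.
Decomposition 3: common = {A1}, closure = {A1} → lossy.

Decomposition 2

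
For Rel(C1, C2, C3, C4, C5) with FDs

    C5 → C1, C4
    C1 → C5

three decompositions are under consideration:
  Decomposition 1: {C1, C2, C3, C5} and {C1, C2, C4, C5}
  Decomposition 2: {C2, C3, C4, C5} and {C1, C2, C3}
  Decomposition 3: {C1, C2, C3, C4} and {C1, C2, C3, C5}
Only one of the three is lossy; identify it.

Decomposition 2

Decomposition 1: common = {C1, C2, C5}, closure = {C1, C2, C4, C5} → lossless.
Decomposition 2: common = {C2, C3}, closure = {C2, C3} → lossy.
Decomposition 3: common = {C1, C2, C3}, closure = {C1, C2, C3, C4, C5} → lossless.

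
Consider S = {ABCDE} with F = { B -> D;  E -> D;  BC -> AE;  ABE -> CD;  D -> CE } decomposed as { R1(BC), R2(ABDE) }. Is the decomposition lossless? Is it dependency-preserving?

Lossless test: (B)⁺ = {ABCDE}, which contains all of one fragment — lossless.
Dependency preservation: the restricted closure of {D} across the fragments never reaches {CE}, so D → CE cannot be enforced without a join — not preserved.

lossless but not dependency-preserving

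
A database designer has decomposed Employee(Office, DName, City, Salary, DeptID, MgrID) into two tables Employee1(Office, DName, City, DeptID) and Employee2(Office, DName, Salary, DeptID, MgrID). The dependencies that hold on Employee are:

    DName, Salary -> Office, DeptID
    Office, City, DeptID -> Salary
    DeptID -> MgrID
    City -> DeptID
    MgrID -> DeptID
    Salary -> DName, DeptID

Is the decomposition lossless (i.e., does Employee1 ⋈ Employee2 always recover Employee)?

No

Common attributes: Employee1 ∩ Employee2 = {Office, DName, DeptID}.
Closure of {Office, DName, DeptID}: DeptID → MgrID applies, adding MgrID. So (Office, DName, DeptID)⁺ = {Office, DName, DeptID, MgrID}.
The closure contains neither all of Employee1 = {Office, DName, City, DeptID} nor all of Employee2 = {Office, DName, Salary, DeptID, MgrID}, so the common attributes are not a superkey of either fragment. The join is lossy.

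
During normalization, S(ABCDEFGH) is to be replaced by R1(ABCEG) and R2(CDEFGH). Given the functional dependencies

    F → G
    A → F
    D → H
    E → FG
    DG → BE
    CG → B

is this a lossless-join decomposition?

Common attributes: R1 ∩ R2 = {CEG}.
Closure of {CEG}: E → FG applies, adding F; CG → B applies, adding B. So (CEG)⁺ = {BCEFG}.
The closure contains neither all of R1 = {ABCEG} nor all of R2 = {CDEFGH}, so the common attributes are not a superkey of either fragment. The join is lossy.

No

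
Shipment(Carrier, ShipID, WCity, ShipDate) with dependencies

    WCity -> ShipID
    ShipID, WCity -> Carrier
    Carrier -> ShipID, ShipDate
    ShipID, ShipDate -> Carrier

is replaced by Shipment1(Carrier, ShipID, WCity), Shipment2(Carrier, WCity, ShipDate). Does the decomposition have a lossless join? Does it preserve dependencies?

Lossless test: (Carrier, WCity)⁺ = {Carrier, ShipID, WCity, ShipDate}, which contains all of one fragment — lossless.
Dependency preservation: the restricted closure of {ShipID, ShipDate} across the fragments never reaches {Carrier}, so ShipID, ShipDate → Carrier cannot be enforced without a join — not preserved.

lossless but not dependency-preserving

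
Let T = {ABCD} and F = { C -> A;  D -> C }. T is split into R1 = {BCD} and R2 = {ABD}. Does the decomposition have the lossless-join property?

Common attributes: R1 ∩ R2 = {BD}.
Closure of {BD}: D → C applies, adding C; C → A applies, adding A. So (BD)⁺ = {ABCD}.
This closure contains every attribute of R1, so R1 ∩ R2 → R1. The join is lossless.

Yes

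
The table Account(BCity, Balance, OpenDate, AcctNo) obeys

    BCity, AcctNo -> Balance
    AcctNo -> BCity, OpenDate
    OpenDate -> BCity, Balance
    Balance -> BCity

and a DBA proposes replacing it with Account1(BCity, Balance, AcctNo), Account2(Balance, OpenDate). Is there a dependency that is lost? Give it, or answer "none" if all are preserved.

Check AcctNo → BCity, OpenDate: no single fragment contains all of {BCity, OpenDate, AcctNo}, and the restricted closure of {AcctNo} across the fragments never reaches {BCity, OpenDate}.
BCity, AcctNo → Balance is preserved.
OpenDate → BCity, Balance is preserved.
Balance → BCity is preserved.

AcctNo -> BCity, OpenDate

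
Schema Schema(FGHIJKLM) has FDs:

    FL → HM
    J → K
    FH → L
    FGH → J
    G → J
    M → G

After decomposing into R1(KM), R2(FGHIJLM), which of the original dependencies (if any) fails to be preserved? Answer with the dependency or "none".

J → K

Check J → K: no single fragment contains all of {JK}, and the restricted closure of {J} across the fragments never reaches {K}.
FL → HM is preserved.
FH → L is preserved.
FGH → J is preserved.
G → J is preserved.
M → G is preserved.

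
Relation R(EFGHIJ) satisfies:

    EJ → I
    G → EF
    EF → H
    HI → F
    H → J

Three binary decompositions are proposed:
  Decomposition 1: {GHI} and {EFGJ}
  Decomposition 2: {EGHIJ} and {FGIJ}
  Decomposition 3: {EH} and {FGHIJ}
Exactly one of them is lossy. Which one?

Decomposition 1: common = {G}, closure = {EFGHIJ} → lossless.
Decomposition 2: common = {GIJ}, closure = {EFGHIJ} → lossless.
Decomposition 3: common = {H}, closure = {HJ} → lossy.

Decomposition 3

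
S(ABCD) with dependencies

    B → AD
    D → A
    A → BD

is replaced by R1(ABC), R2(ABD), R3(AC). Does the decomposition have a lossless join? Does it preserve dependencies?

lossless and dependency-preserving

Lossless test (chase): Rows 1 and 2 agree on B; apply B→AD and equate their AD entries. Rows 1 and 3 agree on A; apply A→BD and equate their BD entries. Row 1 is now all distinguished symbols — the join is lossless.
Dependency preservation: every FD's attributes lie within a single fragment, so each can be enforced locally — preserved.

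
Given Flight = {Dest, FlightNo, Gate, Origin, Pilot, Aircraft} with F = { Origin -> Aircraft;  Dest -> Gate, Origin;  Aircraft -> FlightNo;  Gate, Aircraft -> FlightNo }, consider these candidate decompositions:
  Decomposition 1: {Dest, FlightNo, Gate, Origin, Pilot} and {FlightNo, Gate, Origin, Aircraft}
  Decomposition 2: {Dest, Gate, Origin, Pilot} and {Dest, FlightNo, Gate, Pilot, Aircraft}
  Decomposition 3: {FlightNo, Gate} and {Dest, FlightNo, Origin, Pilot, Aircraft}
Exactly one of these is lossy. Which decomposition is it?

Decomposition 3

Decomposition 1: common = {FlightNo, Gate, Origin}, closure = {FlightNo, Gate, Origin, Aircraft} → lossless.
Decomposition 2: common = {Dest, Gate, Pilot}, closure = {Dest, FlightNo, Gate, Origin, Pilot, Aircraft} → lossless.
Decomposition 3: common = {FlightNo}, closure = {FlightNo} → lossy.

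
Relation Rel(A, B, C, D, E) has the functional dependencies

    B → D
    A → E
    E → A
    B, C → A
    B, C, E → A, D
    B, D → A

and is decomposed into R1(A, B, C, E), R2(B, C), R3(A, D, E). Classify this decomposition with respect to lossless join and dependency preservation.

lossy and not dependency-preserving

Lossless test (chase): Rows 1 and 2 agree on B; apply B→D and equate their D entries. Rows 1 and 2 agree on B, C; apply B, C→A and equate their A entries. Rows 1 and 2 agree on A; apply A→E and equate their E entries. No row becomes fully distinguished — the join is lossy.
Dependency preservation: the restricted closure of {B} across the fragments never reaches {D}, so B → D cannot be enforced without a join — not preserved.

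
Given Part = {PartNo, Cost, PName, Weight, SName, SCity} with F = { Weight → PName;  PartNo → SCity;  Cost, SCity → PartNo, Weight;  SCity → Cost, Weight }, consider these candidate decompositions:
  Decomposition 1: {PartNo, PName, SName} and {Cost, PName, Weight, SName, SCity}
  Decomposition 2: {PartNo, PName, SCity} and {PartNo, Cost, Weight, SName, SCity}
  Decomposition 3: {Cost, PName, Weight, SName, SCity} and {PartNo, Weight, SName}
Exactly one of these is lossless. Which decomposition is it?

Decomposition 2

Decomposition 1: common = {PName, SName}, closure = {PName, SName} → lossy.
Decomposition 2: common = {PartNo, SCity}, closure = {PartNo, Cost, PName, Weight, SCity} → lossless.
Decomposition 3: common = {Weight, SName}, closure = {PName, Weight, SName} → lossy.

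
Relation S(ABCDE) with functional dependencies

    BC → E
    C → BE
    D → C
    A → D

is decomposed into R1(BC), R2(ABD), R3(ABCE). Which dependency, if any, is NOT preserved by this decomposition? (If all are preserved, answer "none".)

D → C

Check D → C: no single fragment contains all of {CD}, and the restricted closure of {D} across the fragments never reaches {C}.
BC → E is preserved.
C → BE is preserved.
A → D is preserved.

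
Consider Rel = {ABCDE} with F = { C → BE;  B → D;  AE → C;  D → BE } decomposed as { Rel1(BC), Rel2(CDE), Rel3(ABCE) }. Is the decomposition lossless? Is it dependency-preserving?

lossless but not dependency-preserving

Lossless test (chase): Rows 1 and 2 agree on C; apply C→BE and equate their BE entries. Rows 1 and 2 agree on B; apply B→D and equate their D entries. Rows 1 and 3 agree on B; apply B→D and equate their D entries. Row 3 is now all distinguished symbols — the join is lossless.
Dependency preservation: the restricted closure of {B} across the fragments never reaches {D}, so B → D cannot be enforced without a join — not preserved.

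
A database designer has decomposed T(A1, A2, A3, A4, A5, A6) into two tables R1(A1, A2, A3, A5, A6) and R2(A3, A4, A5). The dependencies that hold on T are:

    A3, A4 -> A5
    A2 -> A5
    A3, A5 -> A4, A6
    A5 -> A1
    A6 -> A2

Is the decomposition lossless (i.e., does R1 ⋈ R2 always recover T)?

Yes

Common attributes: R1 ∩ R2 = {A3, A5}.
Closure of {A3, A5}: A3, A5 → A4, A6 applies, adding A4, A6; A5 → A1 applies, adding A1; A6 → A2 applies, adding A2. So (A3, A5)⁺ = {A1, A2, A3, A4, A5, A6}.
This closure contains every attribute of R1, so R1 ∩ R2 → R1. The join is lossless.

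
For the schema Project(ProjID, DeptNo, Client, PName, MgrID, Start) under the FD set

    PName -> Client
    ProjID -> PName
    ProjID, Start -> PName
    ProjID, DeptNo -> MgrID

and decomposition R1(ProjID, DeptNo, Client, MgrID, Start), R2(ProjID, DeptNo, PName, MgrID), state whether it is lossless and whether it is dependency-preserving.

Lossless test: (ProjID, DeptNo, MgrID)⁺ = {ProjID, DeptNo, Client, PName, MgrID}, which contains all of one fragment — lossless.
Dependency preservation: the restricted closure of {PName} across the fragments never reaches {Client}, so PName → Client cannot be enforced without a join — not preserved.

lossless but not dependency-preserving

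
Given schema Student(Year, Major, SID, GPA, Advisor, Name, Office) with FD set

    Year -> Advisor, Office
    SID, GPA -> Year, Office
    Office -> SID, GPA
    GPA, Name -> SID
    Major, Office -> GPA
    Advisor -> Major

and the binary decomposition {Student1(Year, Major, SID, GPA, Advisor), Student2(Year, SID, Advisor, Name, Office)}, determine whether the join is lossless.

Common attributes: Student1 ∩ Student2 = {Year, SID, Advisor}.
Closure of {Year, SID, Advisor}: Year → Advisor, Office applies, adding Office; Office → SID, GPA applies, adding GPA; Advisor → Major applies, adding Major. So (Year, SID, Advisor)⁺ = {Year, Major, SID, GPA, Advisor, Office}.
This closure contains every attribute of Student1, so Student1 ∩ Student2 → Student1. The join is lossless.

Yes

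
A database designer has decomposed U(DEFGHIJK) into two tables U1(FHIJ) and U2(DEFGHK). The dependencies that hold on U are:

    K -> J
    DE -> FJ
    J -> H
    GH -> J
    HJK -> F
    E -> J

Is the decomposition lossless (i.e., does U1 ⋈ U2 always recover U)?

No

Common attributes: U1 ∩ U2 = {FH}.
No dependency enlarges {FH}, so (FH)⁺ = {FH}.
The closure contains neither all of U1 = {FHIJ} nor all of U2 = {DEFGHK}, so the common attributes are not a superkey of either fragment. The join is lossy.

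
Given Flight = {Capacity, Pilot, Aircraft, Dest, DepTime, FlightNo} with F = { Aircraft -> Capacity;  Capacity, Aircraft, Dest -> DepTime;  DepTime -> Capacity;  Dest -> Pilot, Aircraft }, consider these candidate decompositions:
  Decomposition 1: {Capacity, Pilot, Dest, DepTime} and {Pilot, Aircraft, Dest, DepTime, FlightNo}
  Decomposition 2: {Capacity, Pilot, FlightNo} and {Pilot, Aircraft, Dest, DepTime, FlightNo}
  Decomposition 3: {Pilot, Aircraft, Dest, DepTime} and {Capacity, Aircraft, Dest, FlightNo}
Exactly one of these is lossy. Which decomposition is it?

Decomposition 2

Decomposition 1: common = {Pilot, Dest, DepTime}, closure = {Capacity, Pilot, Aircraft, Dest, DepTime} → lossless.
Decomposition 2: common = {Pilot, FlightNo}, closure = {Pilot, FlightNo} → lossy.
Decomposition 3: common = {Aircraft, Dest}, closure = {Capacity, Pilot, Aircraft, Dest, DepTime} → lossless.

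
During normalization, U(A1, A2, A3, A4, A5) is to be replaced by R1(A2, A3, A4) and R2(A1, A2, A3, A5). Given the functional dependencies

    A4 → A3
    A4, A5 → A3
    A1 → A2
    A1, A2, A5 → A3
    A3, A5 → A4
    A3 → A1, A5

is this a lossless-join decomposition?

Common attributes: R1 ∩ R2 = {A2, A3}.
Closure of {A2, A3}: A3 → A1, A5 applies, adding A1, A5; A3, A5 → A4 applies, adding A4. So (A2, A3)⁺ = {A1, A2, A3, A4, A5}.
This closure contains every attribute of R1, so R1 ∩ R2 → R1. The join is lossless.

Yes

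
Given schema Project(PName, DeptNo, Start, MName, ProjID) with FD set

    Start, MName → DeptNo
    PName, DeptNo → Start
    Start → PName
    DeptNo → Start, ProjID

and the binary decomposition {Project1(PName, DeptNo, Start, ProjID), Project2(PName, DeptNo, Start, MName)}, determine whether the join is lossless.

Common attributes: Project1 ∩ Project2 = {PName, DeptNo, Start}.
Closure of {PName, DeptNo, Start}: DeptNo → Start, ProjID applies, adding ProjID. So (PName, DeptNo, Start)⁺ = {PName, DeptNo, Start, ProjID}.
This closure contains every attribute of Project1, so Project1 ∩ Project2 → Project1. The join is lossless.

Yes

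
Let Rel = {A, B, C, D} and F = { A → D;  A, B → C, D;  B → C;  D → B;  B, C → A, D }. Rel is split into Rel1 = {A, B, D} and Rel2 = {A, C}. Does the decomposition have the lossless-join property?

Common attributes: Rel1 ∩ Rel2 = {A}.
Closure of {A}: A → D applies, adding D; D → B applies, adding B; A, B → C, D applies, adding C. So (A)⁺ = {A, B, C, D}.
This closure contains every attribute of Rel1, so Rel1 ∩ Rel2 → Rel1. The join is lossless.

Yes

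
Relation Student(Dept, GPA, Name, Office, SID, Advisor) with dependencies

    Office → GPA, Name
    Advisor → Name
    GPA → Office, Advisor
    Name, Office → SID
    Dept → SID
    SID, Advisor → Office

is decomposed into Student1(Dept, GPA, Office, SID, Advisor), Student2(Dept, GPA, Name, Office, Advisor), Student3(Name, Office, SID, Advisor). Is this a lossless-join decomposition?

Chase test. Columns are Dept, GPA, Name, Office, SID, Advisor; row i has aⱼ where attribute j ∈ Studenti, else bᵢⱼ.
Initial tableau (one row per fragment):
  row 1: a1 a2 b13 a4 a5 a6
  row 2: a1 a2 a3 a4 b25 a6
  row 3: b31 b32 a3 a4 a5 a6
Rows 1 and 2 agree on Office; apply Office→GPA, Name and equate their GPA, Name entries.
Rows 1 and 3 agree on Office; apply Office→GPA, Name and equate their GPA, Name entries.
Rows 1 and 2 agree on Name, Office; apply Name, Office→SID and equate their SID entries.
Row 1 is now all distinguished symbols — the join is lossless.

Yes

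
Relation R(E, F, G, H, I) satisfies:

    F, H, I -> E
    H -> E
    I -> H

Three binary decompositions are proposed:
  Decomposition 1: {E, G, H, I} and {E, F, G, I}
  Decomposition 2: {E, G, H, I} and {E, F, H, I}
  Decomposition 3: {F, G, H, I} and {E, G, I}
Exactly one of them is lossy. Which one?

Decomposition 1: common = {E, G, I}, closure = {E, G, H, I} → lossless.
Decomposition 2: common = {E, H, I}, closure = {E, H, I} → lossy.
Decomposition 3: common = {G, I}, closure = {E, G, H, I} → lossless.

Decomposition 2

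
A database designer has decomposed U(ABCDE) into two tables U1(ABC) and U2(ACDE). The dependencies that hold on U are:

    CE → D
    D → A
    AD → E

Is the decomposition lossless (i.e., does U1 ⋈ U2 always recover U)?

Common attributes: U1 ∩ U2 = {AC}.
No dependency enlarges {AC}, so (AC)⁺ = {AC}.
The closure contains neither all of U1 = {ABC} nor all of U2 = {ACDE}, so the common attributes are not a superkey of either fragment. The join is lossy.

No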